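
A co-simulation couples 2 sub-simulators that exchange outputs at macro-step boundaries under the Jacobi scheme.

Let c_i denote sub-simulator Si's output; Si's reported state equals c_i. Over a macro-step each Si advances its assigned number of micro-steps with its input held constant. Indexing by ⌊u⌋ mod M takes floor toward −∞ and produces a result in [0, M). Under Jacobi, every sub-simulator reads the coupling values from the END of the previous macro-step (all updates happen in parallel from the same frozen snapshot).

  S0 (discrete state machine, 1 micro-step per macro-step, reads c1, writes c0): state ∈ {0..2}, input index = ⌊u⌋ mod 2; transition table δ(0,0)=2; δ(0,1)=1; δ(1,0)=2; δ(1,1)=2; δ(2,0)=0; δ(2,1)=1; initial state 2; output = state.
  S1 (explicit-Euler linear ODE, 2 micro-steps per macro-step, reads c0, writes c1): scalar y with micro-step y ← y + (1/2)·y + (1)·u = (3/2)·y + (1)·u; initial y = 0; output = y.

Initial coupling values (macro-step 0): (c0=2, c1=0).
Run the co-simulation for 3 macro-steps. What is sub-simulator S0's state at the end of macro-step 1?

S0 state at macro-step 1 = 0

macro 1: S0 reads c1=0 → after 1×micro: 0; S1 reads c0=2 → after 2×micro: 5 ⇒ (c0=0, c1=5)
macro 2: S0 reads c1=5 → after 1×micro: 1; S1 reads c0=0 → after 2×micro: 45/4 ⇒ (c0=1, c1=45/4)
macro 3: S0 reads c1=45/4 → after 1×micro: 2; S1 reads c0=1 → after 2×micro: 445/16 ⇒ (c0=2, c1=445/16)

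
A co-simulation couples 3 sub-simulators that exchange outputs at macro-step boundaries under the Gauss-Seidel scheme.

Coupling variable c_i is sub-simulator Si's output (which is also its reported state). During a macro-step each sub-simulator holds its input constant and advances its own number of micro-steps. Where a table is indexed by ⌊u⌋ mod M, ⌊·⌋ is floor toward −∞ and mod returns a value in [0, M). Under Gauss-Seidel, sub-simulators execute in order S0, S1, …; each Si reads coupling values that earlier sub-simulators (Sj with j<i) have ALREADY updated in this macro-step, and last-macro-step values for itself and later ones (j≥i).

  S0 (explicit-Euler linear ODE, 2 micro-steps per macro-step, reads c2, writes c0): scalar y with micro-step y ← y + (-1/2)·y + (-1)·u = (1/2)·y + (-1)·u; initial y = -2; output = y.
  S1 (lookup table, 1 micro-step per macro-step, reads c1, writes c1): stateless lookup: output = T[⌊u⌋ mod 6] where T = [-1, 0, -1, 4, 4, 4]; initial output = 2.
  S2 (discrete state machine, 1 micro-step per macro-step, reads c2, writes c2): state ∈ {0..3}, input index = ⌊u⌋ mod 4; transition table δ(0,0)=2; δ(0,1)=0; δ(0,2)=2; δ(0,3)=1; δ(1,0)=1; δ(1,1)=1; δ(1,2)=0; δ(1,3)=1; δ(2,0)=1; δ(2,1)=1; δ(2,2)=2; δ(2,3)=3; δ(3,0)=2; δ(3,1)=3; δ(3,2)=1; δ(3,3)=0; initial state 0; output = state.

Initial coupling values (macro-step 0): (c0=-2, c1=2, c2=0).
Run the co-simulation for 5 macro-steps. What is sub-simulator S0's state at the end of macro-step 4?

S0 state at macro-step 4 = -505/128

macro 1: S0 reads c2=0 → after 2×micro: -1/2; S1 reads c1=2 → after 1×micro: -1; S2 reads c2=0 → after 1×micro: 2 ⇒ (c0=-1/2, c1=-1, c2=2)
macro 2: S0 reads c2=2 → after 2×micro: -25/8; S1 reads c1=-1 → after 1×micro: 4; S2 reads c2=2 → after 1×micro: 2 ⇒ (c0=-25/8, c1=4, c2=2)
macro 3: S0 reads c2=2 → after 2×micro: -121/32; S1 reads c1=4 → after 1×micro: 4; S2 reads c2=2 → after 1×micro: 2 ⇒ (c0=-121/32, c1=4, c2=2)
macro 4: S0 reads c2=2 → after 2×micro: -505/128; S1 reads c1=4 → after 1×micro: 4; S2 reads c2=2 → after 1×micro: 2 ⇒ (c0=-505/128, c1=4, c2=2)
macro 5: S0 reads c2=2 → after 2×micro: -2041/512; S1 reads c1=4 → after 1×micro: 4; S2 reads c2=2 → after 1×micro: 2 ⇒ (c0=-2041/512, c1=4, c2=2)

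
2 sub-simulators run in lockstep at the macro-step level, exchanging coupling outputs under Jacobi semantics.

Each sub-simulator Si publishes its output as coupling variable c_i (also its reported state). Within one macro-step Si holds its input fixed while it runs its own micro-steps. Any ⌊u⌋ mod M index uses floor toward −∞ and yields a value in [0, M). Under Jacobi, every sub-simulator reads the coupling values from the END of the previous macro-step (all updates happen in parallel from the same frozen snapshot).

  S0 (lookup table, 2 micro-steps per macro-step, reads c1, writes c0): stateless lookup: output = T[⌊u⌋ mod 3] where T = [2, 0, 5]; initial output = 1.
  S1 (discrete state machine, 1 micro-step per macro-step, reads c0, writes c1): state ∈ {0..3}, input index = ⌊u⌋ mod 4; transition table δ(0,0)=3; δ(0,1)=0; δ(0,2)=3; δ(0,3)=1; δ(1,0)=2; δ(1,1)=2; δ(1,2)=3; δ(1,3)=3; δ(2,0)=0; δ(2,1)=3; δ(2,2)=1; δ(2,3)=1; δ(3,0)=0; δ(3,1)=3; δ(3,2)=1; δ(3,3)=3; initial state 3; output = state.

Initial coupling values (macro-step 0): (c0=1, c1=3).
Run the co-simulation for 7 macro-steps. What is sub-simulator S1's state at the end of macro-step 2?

macro 1: S0 reads c1=3 → after 2×micro: 2; S1 reads c0=1 → after 1×micro: 3 ⇒ (c0=2, c1=3)
macro 2: S0 reads c1=3 → after 2×micro: 2; S1 reads c0=2 → after 1×micro: 1 ⇒ (c0=2, c1=1)
macro 3: S0 reads c1=1 → after 2×micro: 0; S1 reads c0=2 → after 1×micro: 3 ⇒ (c0=0, c1=3)
macro 4: S0 reads c1=3 → after 2×micro: 2; S1 reads c0=0 → after 1×micro: 0 ⇒ (c0=2, c1=0)
macro 5: S0 reads c1=0 → after 2×micro: 2; S1 reads c0=2 → after 1×micro: 3 ⇒ (c0=2, c1=3)
macro 6: S0 reads c1=3 → after 2×micro: 2; S1 reads c0=2 → after 1×micro: 1 ⇒ (c0=2, c1=1)
macro 7: S0 reads c1=1 → after 2×micro: 0; S1 reads c0=2 → after 1×micro: 3 ⇒ (c0=0, c1=3)

S1 state at macro-step 2 = 1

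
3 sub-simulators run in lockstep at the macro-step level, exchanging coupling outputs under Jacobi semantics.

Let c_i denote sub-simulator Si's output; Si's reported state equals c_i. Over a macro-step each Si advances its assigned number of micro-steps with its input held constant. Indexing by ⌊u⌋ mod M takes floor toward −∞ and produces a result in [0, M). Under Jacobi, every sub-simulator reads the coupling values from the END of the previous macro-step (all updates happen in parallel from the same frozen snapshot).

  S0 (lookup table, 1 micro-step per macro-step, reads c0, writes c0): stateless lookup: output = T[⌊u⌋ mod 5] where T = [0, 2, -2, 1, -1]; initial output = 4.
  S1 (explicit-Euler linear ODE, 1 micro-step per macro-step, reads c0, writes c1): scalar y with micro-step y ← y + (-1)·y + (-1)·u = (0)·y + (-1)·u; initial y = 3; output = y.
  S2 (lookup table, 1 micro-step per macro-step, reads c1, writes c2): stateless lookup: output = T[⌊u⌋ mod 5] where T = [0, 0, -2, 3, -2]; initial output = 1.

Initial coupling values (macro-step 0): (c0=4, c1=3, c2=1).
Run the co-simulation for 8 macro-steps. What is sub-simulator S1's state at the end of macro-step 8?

S1 state at macro-step 8 = 1

macro 1: S0 reads c0=4 → after 1×micro: -1; S1 reads c0=4 → after 1×micro: -4; S2 reads c1=3 → after 1×micro: 3 ⇒ (c0=-1, c1=-4, c2=3)
macro 2: S0 reads c0=-1 → after 1×micro: -1; S1 reads c0=-1 → after 1×micro: 1; S2 reads c1=-4 → after 1×micro: 0 ⇒ (c0=-1, c1=1, c2=0)
macro 3: S0 reads c0=-1 → after 1×micro: -1; S1 reads c0=-1 → after 1×micro: 1; S2 reads c1=1 → after 1×micro: 0 ⇒ (c0=-1, c1=1, c2=0)
macro 4: S0 reads c0=-1 → after 1×micro: -1; S1 reads c0=-1 → after 1×micro: 1; S2 reads c1=1 → after 1×micro: 0 ⇒ (c0=-1, c1=1, c2=0)
macro 5: S0 reads c0=-1 → after 1×micro: -1; S1 reads c0=-1 → after 1×micro: 1; S2 reads c1=1 → after 1×micro: 0 ⇒ (c0=-1, c1=1, c2=0)
macro 6: S0 reads c0=-1 → after 1×micro: -1; S1 reads c0=-1 → after 1×micro: 1; S2 reads c1=1 → after 1×micro: 0 ⇒ (c0=-1, c1=1, c2=0)
macro 7: S0 reads c0=-1 → after 1×micro: -1; S1 reads c0=-1 → after 1×micro: 1; S2 reads c1=1 → after 1×micro: 0 ⇒ (c0=-1, c1=1, c2=0)
macro 8: S0 reads c0=-1 → after 1×micro: -1; S1 reads c0=-1 → after 1×micro: 1; S2 reads c1=1 → after 1×micro: 0 ⇒ (c0=-1, c1=1, c2=0)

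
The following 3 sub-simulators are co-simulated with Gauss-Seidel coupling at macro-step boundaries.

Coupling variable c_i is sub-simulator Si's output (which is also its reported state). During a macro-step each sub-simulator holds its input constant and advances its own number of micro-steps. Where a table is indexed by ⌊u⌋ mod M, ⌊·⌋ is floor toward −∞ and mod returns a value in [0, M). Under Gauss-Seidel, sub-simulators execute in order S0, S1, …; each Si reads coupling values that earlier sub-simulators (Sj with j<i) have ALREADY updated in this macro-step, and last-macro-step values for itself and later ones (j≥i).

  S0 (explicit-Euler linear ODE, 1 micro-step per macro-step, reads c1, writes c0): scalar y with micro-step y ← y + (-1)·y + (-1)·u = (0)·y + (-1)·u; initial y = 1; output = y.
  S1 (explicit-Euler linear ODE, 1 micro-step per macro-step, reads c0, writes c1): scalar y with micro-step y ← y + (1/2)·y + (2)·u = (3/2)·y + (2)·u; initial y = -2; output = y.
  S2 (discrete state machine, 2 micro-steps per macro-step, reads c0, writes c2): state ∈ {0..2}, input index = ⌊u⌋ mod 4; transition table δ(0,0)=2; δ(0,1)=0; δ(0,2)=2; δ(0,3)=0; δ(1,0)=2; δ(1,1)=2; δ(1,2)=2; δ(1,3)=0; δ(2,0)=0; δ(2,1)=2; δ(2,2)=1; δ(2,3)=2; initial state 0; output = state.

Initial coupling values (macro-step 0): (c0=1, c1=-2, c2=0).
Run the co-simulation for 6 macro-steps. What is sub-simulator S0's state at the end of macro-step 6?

macro 1: S0 reads c1=-2 → after 1×micro: 2; S1 reads c0=2 → after 1×micro: 1; S2 reads c0=2 → after 2×micro: 1 ⇒ (c0=2, c1=1, c2=1)
macro 2: S0 reads c1=1 → after 1×micro: -1; S1 reads c0=-1 → after 1×micro: -1/2; S2 reads c0=-1 → after 2×micro: 0 ⇒ (c0=-1, c1=-1/2, c2=0)
macro 3: S0 reads c1=-1/2 → after 1×micro: 1/2; S1 reads c0=1/2 → after 1×micro: 1/4; S2 reads c0=1/2 → after 2×micro: 0 ⇒ (c0=1/2, c1=1/4, c2=0)
macro 4: S0 reads c1=1/4 → after 1×micro: -1/4; S1 reads c0=-1/4 → after 1×micro: -1/8; S2 reads c0=-1/4 → after 2×micro: 0 ⇒ (c0=-1/4, c1=-1/8, c2=0)
macro 5: S0 reads c1=-1/8 → after 1×micro: 1/8; S1 reads c0=1/8 → after 1×micro: 1/16; S2 reads c0=1/8 → after 2×micro: 0 ⇒ (c0=1/8, c1=1/16, c2=0)
macro 6: S0 reads c1=1/16 → after 1×micro: -1/16; S1 reads c0=-1/16 → after 1×micro: -1/32; S2 reads c0=-1/16 → after 2×micro: 0 ⇒ (c0=-1/16, c1=-1/32, c2=0)

S0 state at macro-step 6 = -1/16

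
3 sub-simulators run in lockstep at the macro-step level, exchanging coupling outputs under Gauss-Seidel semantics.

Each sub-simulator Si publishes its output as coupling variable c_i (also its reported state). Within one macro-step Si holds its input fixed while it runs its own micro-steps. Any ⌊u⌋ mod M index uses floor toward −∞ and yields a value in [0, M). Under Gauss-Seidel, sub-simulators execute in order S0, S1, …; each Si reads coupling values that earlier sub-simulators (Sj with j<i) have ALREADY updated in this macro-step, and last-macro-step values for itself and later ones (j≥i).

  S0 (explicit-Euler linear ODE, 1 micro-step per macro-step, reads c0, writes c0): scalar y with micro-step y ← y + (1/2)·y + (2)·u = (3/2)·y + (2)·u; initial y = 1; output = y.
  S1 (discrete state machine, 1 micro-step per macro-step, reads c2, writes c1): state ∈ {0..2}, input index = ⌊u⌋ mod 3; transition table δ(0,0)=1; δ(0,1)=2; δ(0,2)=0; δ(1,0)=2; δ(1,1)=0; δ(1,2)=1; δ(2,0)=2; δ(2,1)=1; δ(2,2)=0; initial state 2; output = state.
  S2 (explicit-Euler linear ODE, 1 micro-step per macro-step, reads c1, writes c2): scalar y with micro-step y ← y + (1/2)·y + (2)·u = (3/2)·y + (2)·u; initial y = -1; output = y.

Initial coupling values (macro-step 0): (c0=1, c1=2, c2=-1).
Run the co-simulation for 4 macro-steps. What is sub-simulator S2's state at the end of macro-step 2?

macro 1: S0 reads c0=1 → after 1×micro: 7/2; S1 reads c2=-1 → after 1×micro: 0; S2 reads c1=0 → after 1×micro: -3/2 ⇒ (c0=7/2, c1=0, c2=-3/2)
macro 2: S0 reads c0=7/2 → after 1×micro: 49/4; S1 reads c2=-3/2 → after 1×micro: 2; S2 reads c1=2 → after 1×micro: 7/4 ⇒ (c0=49/4, c1=2, c2=7/4)
macro 3: S0 reads c0=49/4 → after 1×micro: 343/8; S1 reads c2=7/4 → after 1×micro: 1; S2 reads c1=1 → after 1×micro: 37/8 ⇒ (c0=343/8, c1=1, c2=37/8)
macro 4: S0 reads c0=343/8 → after 1×micro: 2401/16; S1 reads c2=37/8 → after 1×micro: 0; S2 reads c1=0 → after 1×micro: 111/16 ⇒ (c0=2401/16, c1=0, c2=111/16)

S2 state at macro-step 2 = 7/4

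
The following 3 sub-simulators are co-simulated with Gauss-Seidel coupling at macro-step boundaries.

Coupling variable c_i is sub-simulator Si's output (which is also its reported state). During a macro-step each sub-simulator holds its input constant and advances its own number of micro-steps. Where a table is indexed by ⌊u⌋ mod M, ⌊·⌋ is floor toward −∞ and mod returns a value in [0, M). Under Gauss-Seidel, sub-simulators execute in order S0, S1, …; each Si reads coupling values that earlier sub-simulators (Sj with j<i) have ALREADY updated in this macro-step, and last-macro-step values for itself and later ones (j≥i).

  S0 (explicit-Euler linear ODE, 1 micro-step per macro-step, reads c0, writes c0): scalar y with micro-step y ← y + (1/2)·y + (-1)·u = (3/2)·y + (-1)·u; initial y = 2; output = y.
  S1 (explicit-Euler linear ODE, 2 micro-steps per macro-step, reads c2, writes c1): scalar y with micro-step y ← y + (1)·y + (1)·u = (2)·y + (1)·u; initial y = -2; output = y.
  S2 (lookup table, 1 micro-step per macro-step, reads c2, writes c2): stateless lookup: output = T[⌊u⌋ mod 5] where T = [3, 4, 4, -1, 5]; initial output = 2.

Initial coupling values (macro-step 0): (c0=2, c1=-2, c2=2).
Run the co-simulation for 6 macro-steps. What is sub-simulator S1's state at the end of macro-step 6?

S1 state at macro-step 6 = 2131

macro 1: S0 reads c0=2 → after 1×micro: 1; S1 reads c2=2 → after 2×micro: -2; S2 reads c2=2 → after 1×micro: 4 ⇒ (c0=1, c1=-2, c2=4)
macro 2: S0 reads c0=1 → after 1×micro: 1/2; S1 reads c2=4 → after 2×micro: 4; S2 reads c2=4 → after 1×micro: 5 ⇒ (c0=1/2, c1=4, c2=5)
macro 3: S0 reads c0=1/2 → after 1×micro: 1/4; S1 reads c2=5 → after 2×micro: 31; S2 reads c2=5 → after 1×micro: 3 ⇒ (c0=1/4, c1=31, c2=3)
macro 4: S0 reads c0=1/4 → after 1×micro: 1/8; S1 reads c2=3 → after 2×micro: 133; S2 reads c2=3 → after 1×micro: -1 ⇒ (c0=1/8, c1=133, c2=-1)
macro 5: S0 reads c0=1/8 → after 1×micro: 1/16; S1 reads c2=-1 → after 2×micro: 529; S2 reads c2=-1 → after 1×micro: 5 ⇒ (c0=1/16, c1=529, c2=5)
macro 6: S0 reads c0=1/16 → after 1×micro: 1/32; S1 reads c2=5 → after 2×micro: 2131; S2 reads c2=5 → after 1×micro: 3 ⇒ (c0=1/32, c1=2131, c2=3)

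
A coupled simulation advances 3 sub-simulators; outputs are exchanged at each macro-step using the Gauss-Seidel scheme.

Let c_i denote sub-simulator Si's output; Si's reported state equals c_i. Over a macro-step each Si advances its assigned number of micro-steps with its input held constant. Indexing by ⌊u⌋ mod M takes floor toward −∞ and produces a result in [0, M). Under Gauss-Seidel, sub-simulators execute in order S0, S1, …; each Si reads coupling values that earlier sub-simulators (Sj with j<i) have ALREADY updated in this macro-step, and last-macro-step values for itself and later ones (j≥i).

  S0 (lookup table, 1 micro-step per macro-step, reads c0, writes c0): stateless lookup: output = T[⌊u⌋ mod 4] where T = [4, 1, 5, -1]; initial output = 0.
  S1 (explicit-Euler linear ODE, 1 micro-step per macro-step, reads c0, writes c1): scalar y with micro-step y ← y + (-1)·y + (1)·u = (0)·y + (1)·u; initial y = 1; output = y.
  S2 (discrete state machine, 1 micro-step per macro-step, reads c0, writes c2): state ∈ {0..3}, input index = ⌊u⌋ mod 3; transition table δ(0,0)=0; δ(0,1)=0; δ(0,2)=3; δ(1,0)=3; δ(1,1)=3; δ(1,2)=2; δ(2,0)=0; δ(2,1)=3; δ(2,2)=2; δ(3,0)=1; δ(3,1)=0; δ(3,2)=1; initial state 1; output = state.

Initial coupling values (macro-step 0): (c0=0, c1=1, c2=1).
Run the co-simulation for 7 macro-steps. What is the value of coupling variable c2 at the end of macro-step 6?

macro 1: S0 reads c0=0 → after 1×micro: 4; S1 reads c0=4 → after 1×micro: 4; S2 reads c0=4 → after 1×micro: 3 ⇒ (c0=4, c1=4, c2=3)
macro 2: S0 reads c0=4 → after 1×micro: 4; S1 reads c0=4 → after 1×micro: 4; S2 reads c0=4 → after 1×micro: 0 ⇒ (c0=4, c1=4, c2=0)
macro 3: S0 reads c0=4 → after 1×micro: 4; S1 reads c0=4 → after 1×micro: 4; S2 reads c0=4 → after 1×micro: 0 ⇒ (c0=4, c1=4, c2=0)
macro 4: S0 reads c0=4 → after 1×micro: 4; S1 reads c0=4 → after 1×micro: 4; S2 reads c0=4 → after 1×micro: 0 ⇒ (c0=4, c1=4, c2=0)
macro 5: S0 reads c0=4 → after 1×micro: 4; S1 reads c0=4 → after 1×micro: 4; S2 reads c0=4 → after 1×micro: 0 ⇒ (c0=4, c1=4, c2=0)
macro 6: S0 reads c0=4 → after 1×micro: 4; S1 reads c0=4 → after 1×micro: 4; S2 reads c0=4 → after 1×micro: 0 ⇒ (c0=4, c1=4, c2=0)
macro 7: S0 reads c0=4 → after 1×micro: 4; S1 reads c0=4 → after 1×micro: 4; S2 reads c0=4 → after 1×micro: 0 ⇒ (c0=4, c1=4, c2=0)

c2 at macro-step 6 = 0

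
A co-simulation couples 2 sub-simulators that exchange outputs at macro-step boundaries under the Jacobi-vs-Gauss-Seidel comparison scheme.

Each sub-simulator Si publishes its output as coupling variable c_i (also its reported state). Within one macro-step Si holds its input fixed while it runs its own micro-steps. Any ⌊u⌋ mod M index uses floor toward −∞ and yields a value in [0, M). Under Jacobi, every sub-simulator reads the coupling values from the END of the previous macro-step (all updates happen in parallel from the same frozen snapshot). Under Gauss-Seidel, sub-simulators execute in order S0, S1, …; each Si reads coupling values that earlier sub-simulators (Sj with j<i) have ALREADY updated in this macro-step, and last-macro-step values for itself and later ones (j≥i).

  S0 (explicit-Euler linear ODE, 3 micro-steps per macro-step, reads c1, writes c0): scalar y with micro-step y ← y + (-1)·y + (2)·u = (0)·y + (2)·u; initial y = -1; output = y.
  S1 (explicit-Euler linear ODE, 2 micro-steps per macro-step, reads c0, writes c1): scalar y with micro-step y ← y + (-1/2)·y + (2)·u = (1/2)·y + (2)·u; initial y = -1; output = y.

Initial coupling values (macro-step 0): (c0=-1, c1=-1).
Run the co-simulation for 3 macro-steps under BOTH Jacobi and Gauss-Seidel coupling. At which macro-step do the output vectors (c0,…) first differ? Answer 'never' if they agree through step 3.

[Jacobi] macro 1: S0 reads c1=-1 → after 3×micro: -2; S1 reads c0=-1 → after 2×micro: -13/4 ⇒ (c0=-2, c1=-13/4)
[Jacobi] macro 2: S0 reads c1=-13/4 → after 3×micro: -13/2; S1 reads c0=-2 → after 2×micro: -109/16 ⇒ (c0=-13/2, c1=-109/16)
[Jacobi] macro 3: S0 reads c1=-109/16 → after 3×micro: -109/8; S1 reads c0=-13/2 → after 2×micro: -1357/64 ⇒ (c0=-109/8, c1=-1357/64)
[Gauss-Seidel] macro 1: S0 reads c1=-1 → after 3×micro: -2; S1 reads c0=-2 → after 2×micro: -25/4 ⇒ (c0=-2, c1=-25/4)
[Gauss-Seidel] macro 2: S0 reads c1=-25/4 → after 3×micro: -25/2; S1 reads c0=-25/2 → after 2×micro: -625/16 ⇒ (c0=-25/2, c1=-625/16)
[Gauss-Seidel] macro 3: S0 reads c1=-625/16 → after 3×micro: -625/8; S1 reads c0=-625/8 → after 2×micro: -15625/64 ⇒ (c0=-625/8, c1=-15625/64)

first divergence at macro-step: 1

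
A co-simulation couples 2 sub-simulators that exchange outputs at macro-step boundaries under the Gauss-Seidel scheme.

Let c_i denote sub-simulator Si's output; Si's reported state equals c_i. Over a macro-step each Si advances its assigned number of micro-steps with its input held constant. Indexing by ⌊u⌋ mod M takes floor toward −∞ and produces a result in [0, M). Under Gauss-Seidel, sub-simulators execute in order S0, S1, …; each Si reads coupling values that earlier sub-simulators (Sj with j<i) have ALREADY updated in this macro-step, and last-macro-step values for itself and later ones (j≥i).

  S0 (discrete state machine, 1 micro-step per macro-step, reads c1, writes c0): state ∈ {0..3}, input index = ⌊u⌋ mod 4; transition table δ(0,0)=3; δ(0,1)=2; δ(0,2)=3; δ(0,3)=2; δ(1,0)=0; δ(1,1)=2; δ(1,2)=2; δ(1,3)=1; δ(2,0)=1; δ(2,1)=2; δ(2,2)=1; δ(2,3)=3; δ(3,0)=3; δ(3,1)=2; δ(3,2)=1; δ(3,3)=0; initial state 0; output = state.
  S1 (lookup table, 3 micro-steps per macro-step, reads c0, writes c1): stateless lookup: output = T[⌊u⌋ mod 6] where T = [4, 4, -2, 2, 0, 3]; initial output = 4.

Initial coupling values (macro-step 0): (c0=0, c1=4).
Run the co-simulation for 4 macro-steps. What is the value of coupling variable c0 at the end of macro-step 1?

macro 1: S0 reads c1=4 → after 1×micro: 3; S1 reads c0=3 → after 3×micro: 2 ⇒ (c0=3, c1=2)
macro 2: S0 reads c1=2 → after 1×micro: 1; S1 reads c0=1 → after 3×micro: 4 ⇒ (c0=1, c1=4)
macro 3: S0 reads c1=4 → after 1×micro: 0; S1 reads c0=0 → after 3×micro: 4 ⇒ (c0=0, c1=4)
macro 4: S0 reads c1=4 → after 1×micro: 3; S1 reads c0=3 → after 3×micro: 2 ⇒ (c0=3, c1=2)

c0 at macro-step 1 = 3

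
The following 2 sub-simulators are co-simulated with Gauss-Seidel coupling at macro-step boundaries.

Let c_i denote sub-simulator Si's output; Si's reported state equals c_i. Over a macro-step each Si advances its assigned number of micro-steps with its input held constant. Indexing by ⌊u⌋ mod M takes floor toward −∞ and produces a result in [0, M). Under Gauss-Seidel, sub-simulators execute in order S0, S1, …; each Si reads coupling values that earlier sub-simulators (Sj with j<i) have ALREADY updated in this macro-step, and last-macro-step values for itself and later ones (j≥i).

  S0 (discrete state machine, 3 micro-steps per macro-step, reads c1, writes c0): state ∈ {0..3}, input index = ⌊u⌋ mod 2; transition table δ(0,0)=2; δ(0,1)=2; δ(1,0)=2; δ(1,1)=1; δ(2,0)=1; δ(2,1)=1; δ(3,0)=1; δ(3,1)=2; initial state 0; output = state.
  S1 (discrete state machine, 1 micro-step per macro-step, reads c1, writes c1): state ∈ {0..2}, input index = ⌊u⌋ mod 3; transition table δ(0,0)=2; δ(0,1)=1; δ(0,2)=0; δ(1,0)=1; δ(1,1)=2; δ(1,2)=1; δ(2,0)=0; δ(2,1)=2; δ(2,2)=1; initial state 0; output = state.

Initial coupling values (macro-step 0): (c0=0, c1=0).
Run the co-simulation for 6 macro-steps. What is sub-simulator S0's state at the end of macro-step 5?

macro 1: S0 reads c1=0 → after 3×micro: 2; S1 reads c1=0 → after 1×micro: 2 ⇒ (c0=2, c1=2)
macro 2: S0 reads c1=2 → after 3×micro: 1; S1 reads c1=2 → after 1×micro: 1 ⇒ (c0=1, c1=1)
macro 3: S0 reads c1=1 → after 3×micro: 1; S1 reads c1=1 → after 1×micro: 2 ⇒ (c0=1, c1=2)
macro 4: S0 reads c1=2 → after 3×micro: 2; S1 reads c1=2 → after 1×micro: 1 ⇒ (c0=2, c1=1)
macro 5: S0 reads c1=1 → after 3×micro: 1; S1 reads c1=1 → after 1×micro: 2 ⇒ (c0=1, c1=2)
macro 6: S0 reads c1=2 → after 3×micro: 2; S1 reads c1=2 → after 1×micro: 1 ⇒ (c0=2, c1=1)

S0 state at macro-step 5 = 1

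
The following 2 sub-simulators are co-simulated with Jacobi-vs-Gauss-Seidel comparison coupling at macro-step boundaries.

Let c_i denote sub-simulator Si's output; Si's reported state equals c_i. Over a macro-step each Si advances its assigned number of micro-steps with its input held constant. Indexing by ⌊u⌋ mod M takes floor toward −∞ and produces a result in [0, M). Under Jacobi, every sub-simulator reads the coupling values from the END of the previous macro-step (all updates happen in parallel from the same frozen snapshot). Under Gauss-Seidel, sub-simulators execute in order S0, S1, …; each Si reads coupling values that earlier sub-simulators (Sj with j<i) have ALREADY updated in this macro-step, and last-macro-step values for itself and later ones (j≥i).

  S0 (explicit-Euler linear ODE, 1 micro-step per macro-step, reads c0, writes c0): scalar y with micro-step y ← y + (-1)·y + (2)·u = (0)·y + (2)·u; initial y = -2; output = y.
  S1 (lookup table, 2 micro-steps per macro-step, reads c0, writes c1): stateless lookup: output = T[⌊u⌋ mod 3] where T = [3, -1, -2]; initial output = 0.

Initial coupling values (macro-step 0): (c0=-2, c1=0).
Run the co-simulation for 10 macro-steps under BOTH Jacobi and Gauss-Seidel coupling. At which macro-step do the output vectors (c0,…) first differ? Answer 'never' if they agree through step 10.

[Jacobi] macro 1: S0 reads c0=-2 → after 1×micro: -4; S1 reads c0=-2 → after 2×micro: -1 ⇒ (c0=-4, c1=-1)
[Jacobi] macro 2: S0 reads c0=-4 → after 1×micro: -8; S1 reads c0=-4 → after 2×micro: -2 ⇒ (c0=-8, c1=-2)
[Jacobi] macro 3: S0 reads c0=-8 → after 1×micro: -16; S1 reads c0=-8 → after 2×micro: -1 ⇒ (c0=-16, c1=-1)
[Jacobi] macro 4: S0 reads c0=-16 → after 1×micro: -32; S1 reads c0=-16 → after 2×micro: -2 ⇒ (c0=-32, c1=-2)
[Jacobi] macro 5: S0 reads c0=-32 → after 1×micro: -64; S1 reads c0=-32 → after 2×micro: -1 ⇒ (c0=-64, c1=-1)
[Jacobi] macro 6: S0 reads c0=-64 → after 1×micro: -128; S1 reads c0=-64 → after 2×micro: -2 ⇒ (c0=-128, c1=-2)
[Jacobi] macro 7: S0 reads c0=-128 → after 1×micro: -256; S1 reads c0=-128 → after 2×micro: -1 ⇒ (c0=-256, c1=-1)
[Jacobi] macro 8: S0 reads c0=-256 → after 1×micro: -512; S1 reads c0=-256 → after 2×micro: -2 ⇒ (c0=-512, c1=-2)
[Jacobi] macro 9: S0 reads c0=-512 → after 1×micro: -1024; S1 reads c0=-512 → after 2×micro: -1 ⇒ (c0=-1024, c1=-1)
[Jacobi] macro 10: S0 reads c0=-1024 → after 1×micro: -2048; S1 reads c0=-1024 → after 2×micro: -2 ⇒ (c0=-2048, c1=-2)
[Gauss-Seidel] macro 1: S0 reads c0=-2 → after 1×micro: -4; S1 reads c0=-4 → after 2×micro: -2 ⇒ (c0=-4, c1=-2)
[Gauss-Seidel] macro 2: S0 reads c0=-4 → after 1×micro: -8; S1 reads c0=-8 → after 2×micro: -1 ⇒ (c0=-8, c1=-1)
[Gauss-Seidel] macro 3: S0 reads c0=-8 → after 1×micro: -16; S1 reads c0=-16 → after 2×micro: -2 ⇒ (c0=-16, c1=-2)
[Gauss-Seidel] macro 4: S0 reads c0=-16 → after 1×micro: -32; S1 reads c0=-32 → after 2×micro: -1 ⇒ (c0=-32, c1=-1)
[Gauss-Seidel] macro 5: S0 reads c0=-32 → after 1×micro: -64; S1 reads c0=-64 → after 2×micro: -2 ⇒ (c0=-64, c1=-2)
[Gauss-Seidel] macro 6: S0 reads c0=-64 → after 1×micro: -128; S1 reads c0=-128 → after 2×micro: -1 ⇒ (c0=-128, c1=-1)
[Gauss-Seidel] macro 7: S0 reads c0=-128 → after 1×micro: -256; S1 reads c0=-256 → after 2×micro: -2 ⇒ (c0=-256, c1=-2)
[Gauss-Seidel] macro 8: S0 reads c0=-256 → after 1×micro: -512; S1 reads c0=-512 → after 2×micro: -1 ⇒ (c0=-512, c1=-1)
[Gauss-Seidel] macro 9: S0 reads c0=-512 → after 1×micro: -1024; S1 reads c0=-1024 → after 2×micro: -2 ⇒ (c0=-1024, c1=-2)
[Gauss-Seidel] macro 10: S0 reads c0=-1024 → after 1×micro: -2048; S1 reads c0=-2048 → after 2×micro: -1 ⇒ (c0=-2048, c1=-1)

first divergence at macro-step: 1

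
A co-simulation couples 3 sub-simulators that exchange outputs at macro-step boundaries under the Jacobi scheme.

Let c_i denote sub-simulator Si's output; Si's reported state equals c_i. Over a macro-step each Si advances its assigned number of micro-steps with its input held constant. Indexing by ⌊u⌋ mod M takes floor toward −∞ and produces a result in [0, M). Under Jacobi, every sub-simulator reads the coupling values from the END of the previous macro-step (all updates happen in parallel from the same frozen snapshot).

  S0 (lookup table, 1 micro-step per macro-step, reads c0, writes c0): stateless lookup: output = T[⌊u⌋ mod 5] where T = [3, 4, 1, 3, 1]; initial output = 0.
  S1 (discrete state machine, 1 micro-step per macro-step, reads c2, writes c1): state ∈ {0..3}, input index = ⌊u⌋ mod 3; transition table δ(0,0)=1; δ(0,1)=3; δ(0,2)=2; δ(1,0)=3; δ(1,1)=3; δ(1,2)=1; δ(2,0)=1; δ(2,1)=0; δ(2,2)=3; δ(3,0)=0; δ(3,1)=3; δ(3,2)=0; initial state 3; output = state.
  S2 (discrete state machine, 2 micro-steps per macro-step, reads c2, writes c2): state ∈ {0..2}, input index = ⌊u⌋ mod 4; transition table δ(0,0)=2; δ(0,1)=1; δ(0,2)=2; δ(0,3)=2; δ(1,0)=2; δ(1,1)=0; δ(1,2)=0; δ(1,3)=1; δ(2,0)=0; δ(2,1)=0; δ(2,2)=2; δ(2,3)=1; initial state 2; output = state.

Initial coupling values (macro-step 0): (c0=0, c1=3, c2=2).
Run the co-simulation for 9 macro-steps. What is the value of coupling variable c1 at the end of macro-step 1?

macro 1: S0 reads c0=0 → after 1×micro: 3; S1 reads c2=2 → after 1×micro: 0; S2 reads c2=2 → after 2×micro: 2 ⇒ (c0=3, c1=0, c2=2)
macro 2: S0 reads c0=3 → after 1×micro: 3; S1 reads c2=2 → after 1×micro: 2; S2 reads c2=2 → after 2×micro: 2 ⇒ (c0=3, c1=2, c2=2)
macro 3: S0 reads c0=3 → after 1×micro: 3; S1 reads c2=2 → after 1×micro: 3; S2 reads c2=2 → after 2×micro: 2 ⇒ (c0=3, c1=3, c2=2)
macro 4: S0 reads c0=3 → after 1×micro: 3; S1 reads c2=2 → after 1×micro: 0; S2 reads c2=2 → after 2×micro: 2 ⇒ (c0=3, c1=0, c2=2)
macro 5: S0 reads c0=3 → after 1×micro: 3; S1 reads c2=2 → after 1×micro: 2; S2 reads c2=2 → after 2×micro: 2 ⇒ (c0=3, c1=2, c2=2)
macro 6: S0 reads c0=3 → after 1×micro: 3; S1 reads c2=2 → after 1×micro: 3; S2 reads c2=2 → after 2×micro: 2 ⇒ (c0=3, c1=3, c2=2)
macro 7: S0 reads c0=3 → after 1×micro: 3; S1 reads c2=2 → after 1×micro: 0; S2 reads c2=2 → after 2×micro: 2 ⇒ (c0=3, c1=0, c2=2)
macro 8: S0 reads c0=3 → after 1×micro: 3; S1 reads c2=2 → after 1×micro: 2; S2 reads c2=2 → after 2×micro: 2 ⇒ (c0=3, c1=2, c2=2)
macro 9: S0 reads c0=3 → after 1×micro: 3; S1 reads c2=2 → after 1×micro: 3; S2 reads c2=2 → after 2×micro: 2 ⇒ (c0=3, c1=3, c2=2)

c1 at macro-step 1 = 0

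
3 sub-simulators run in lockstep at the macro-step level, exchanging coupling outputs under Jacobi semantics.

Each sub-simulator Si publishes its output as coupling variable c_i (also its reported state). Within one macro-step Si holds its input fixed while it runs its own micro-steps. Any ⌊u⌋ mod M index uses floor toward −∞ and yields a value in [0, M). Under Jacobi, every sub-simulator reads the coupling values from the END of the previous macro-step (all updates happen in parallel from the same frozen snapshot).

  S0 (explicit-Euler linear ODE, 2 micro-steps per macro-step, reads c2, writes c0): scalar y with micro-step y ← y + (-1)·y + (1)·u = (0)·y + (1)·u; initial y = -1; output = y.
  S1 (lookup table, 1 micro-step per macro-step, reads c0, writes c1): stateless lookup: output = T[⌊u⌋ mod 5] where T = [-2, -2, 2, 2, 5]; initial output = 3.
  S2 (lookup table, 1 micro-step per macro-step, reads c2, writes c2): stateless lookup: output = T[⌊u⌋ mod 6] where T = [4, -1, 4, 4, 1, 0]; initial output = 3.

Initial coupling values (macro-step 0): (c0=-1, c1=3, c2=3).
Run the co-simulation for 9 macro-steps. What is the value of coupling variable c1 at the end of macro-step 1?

c1 at macro-step 1 = 5

macro 1: S0 reads c2=3 → after 2×micro: 3; S1 reads c0=-1 → after 1×micro: 5; S2 reads c2=3 → after 1×micro: 4 ⇒ (c0=3, c1=5, c2=4)
macro 2: S0 reads c2=4 → after 2×micro: 4; S1 reads c0=3 → after 1×micro: 2; S2 reads c2=4 → after 1×micro: 1 ⇒ (c0=4, c1=2, c2=1)
macro 3: S0 reads c2=1 → after 2×micro: 1; S1 reads c0=4 → after 1×micro: 5; S2 reads c2=1 → after 1×micro: -1 ⇒ (c0=1, c1=5, c2=-1)
macro 4: S0 reads c2=-1 → after 2×micro: -1; S1 reads c0=1 → after 1×micro: -2; S2 reads c2=-1 → after 1×micro: 0 ⇒ (c0=-1, c1=-2, c2=0)
macro 5: S0 reads c2=0 → after 2×micro: 0; S1 reads c0=-1 → after 1×micro: 5; S2 reads c2=0 → after 1×micro: 4 ⇒ (c0=0, c1=5, c2=4)
macro 6: S0 reads c2=4 → after 2×micro: 4; S1 reads c0=0 → after 1×micro: -2; S2 reads c2=4 → after 1×micro: 1 ⇒ (c0=4, c1=-2, c2=1)
macro 7: S0 reads c2=1 → after 2×micro: 1; S1 reads c0=4 → after 1×micro: 5; S2 reads c2=1 → after 1×micro: -1 ⇒ (c0=1, c1=5, c2=-1)
macro 8: S0 reads c2=-1 → after 2×micro: -1; S1 reads c0=1 → after 1×micro: -2; S2 reads c2=-1 → after 1×micro: 0 ⇒ (c0=-1, c1=-2, c2=0)
macro 9: S0 reads c2=0 → after 2×micro: 0; S1 reads c0=-1 → after 1×micro: 5; S2 reads c2=0 → after 1×micro: 4 ⇒ (c0=0, c1=5, c2=4)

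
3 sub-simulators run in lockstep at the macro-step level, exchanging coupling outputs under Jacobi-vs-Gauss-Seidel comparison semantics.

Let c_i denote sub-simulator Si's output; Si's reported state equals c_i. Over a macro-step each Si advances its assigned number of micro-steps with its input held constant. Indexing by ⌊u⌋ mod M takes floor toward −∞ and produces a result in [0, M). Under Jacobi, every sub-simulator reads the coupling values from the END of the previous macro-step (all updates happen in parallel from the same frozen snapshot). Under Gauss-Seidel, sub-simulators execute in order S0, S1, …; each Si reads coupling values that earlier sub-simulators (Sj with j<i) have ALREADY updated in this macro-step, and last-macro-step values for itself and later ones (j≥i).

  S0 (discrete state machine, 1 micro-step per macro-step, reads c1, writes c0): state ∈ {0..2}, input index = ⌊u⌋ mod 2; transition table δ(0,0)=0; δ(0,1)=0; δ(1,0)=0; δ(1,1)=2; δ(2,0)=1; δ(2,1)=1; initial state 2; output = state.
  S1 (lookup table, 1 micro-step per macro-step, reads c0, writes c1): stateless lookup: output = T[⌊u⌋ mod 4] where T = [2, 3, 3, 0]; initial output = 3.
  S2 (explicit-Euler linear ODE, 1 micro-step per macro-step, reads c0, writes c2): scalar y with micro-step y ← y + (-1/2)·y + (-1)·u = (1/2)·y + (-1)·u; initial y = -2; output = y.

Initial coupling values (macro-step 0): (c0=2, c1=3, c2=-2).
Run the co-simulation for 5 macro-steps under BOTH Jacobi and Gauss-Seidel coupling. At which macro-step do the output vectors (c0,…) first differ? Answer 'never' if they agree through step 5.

first divergence at macro-step: 1

[Jacobi] macro 1: S0 reads c1=3 → after 1×micro: 1; S1 reads c0=2 → after 1×micro: 3; S2 reads c0=2 → after 1×micro: -3 ⇒ (c0=1, c1=3, c2=-3)
[Jacobi] macro 2: S0 reads c1=3 → after 1×micro: 2; S1 reads c0=1 → after 1×micro: 3; S2 reads c0=1 → after 1×micro: -5/2 ⇒ (c0=2, c1=3, c2=-5/2)
[Jacobi] macro 3: S0 reads c1=3 → after 1×micro: 1; S1 reads c0=2 → after 1×micro: 3; S2 reads c0=2 → after 1×micro: -13/4 ⇒ (c0=1, c1=3, c2=-13/4)
[Jacobi] macro 4: S0 reads c1=3 → after 1×micro: 2; S1 reads c0=1 → after 1×micro: 3; S2 reads c0=1 → after 1×micro: -21/8 ⇒ (c0=2, c1=3, c2=-21/8)
[Jacobi] macro 5: S0 reads c1=3 → after 1×micro: 1; S1 reads c0=2 → after 1×micro: 3; S2 reads c0=2 → after 1×micro: -53/16 ⇒ (c0=1, c1=3, c2=-53/16)
[Gauss-Seidel] macro 1: S0 reads c1=3 → after 1×micro: 1; S1 reads c0=1 → after 1×micro: 3; S2 reads c0=1 → after 1×micro: -2 ⇒ (c0=1, c1=3, c2=-2)
[Gauss-Seidel] macro 2: S0 reads c1=3 → after 1×micro: 2; S1 reads c0=2 → after 1×micro: 3; S2 reads c0=2 → after 1×micro: -3 ⇒ (c0=2, c1=3, c2=-3)
[Gauss-Seidel] macro 3: S0 reads c1=3 → after 1×micro: 1; S1 reads c0=1 → after 1×micro: 3; S2 reads c0=1 → after 1×micro: -5/2 ⇒ (c0=1, c1=3, c2=-5/2)
[Gauss-Seidel] macro 4: S0 reads c1=3 → after 1×micro: 2; S1 reads c0=2 → after 1×micro: 3; S2 reads c0=2 → after 1×micro: -13/4 ⇒ (c0=2, c1=3, c2=-13/4)
[Gauss-Seidel] macro 5: S0 reads c1=3 → after 1×micro: 1; S1 reads c0=1 → after 1×micro: 3; S2 reads c0=1 → after 1×micro: -21/8 ⇒ (c0=1, c1=3, c2=-21/8)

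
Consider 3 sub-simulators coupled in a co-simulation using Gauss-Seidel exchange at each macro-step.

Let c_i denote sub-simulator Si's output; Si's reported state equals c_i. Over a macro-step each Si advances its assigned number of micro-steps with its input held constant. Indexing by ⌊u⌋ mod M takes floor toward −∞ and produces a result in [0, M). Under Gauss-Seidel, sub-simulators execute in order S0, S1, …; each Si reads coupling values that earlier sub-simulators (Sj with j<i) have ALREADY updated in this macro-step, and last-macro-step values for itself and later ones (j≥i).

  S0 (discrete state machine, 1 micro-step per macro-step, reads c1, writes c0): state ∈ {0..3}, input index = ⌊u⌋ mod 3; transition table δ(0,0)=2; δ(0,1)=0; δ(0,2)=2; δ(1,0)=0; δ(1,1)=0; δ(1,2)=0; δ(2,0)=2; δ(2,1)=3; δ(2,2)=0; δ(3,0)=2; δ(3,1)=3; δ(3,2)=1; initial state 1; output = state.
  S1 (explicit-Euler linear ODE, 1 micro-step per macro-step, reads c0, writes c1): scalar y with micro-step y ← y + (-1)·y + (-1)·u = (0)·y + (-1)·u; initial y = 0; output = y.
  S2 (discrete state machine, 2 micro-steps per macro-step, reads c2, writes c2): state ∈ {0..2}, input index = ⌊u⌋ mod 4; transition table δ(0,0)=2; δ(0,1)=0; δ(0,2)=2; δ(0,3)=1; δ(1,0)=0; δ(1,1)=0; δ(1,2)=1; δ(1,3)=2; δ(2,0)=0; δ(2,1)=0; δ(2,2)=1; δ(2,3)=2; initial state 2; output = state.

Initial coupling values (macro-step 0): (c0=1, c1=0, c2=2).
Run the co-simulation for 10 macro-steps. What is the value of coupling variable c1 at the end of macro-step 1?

c1 at macro-step 1 = 0

macro 1: S0 reads c1=0 → after 1×micro: 0; S1 reads c0=0 → after 1×micro: 0; S2 reads c2=2 → after 2×micro: 1 ⇒ (c0=0, c1=0, c2=1)
macro 2: S0 reads c1=0 → after 1×micro: 2; S1 reads c0=2 → after 1×micro: -2; S2 reads c2=1 → after 2×micro: 0 ⇒ (c0=2, c1=-2, c2=0)
macro 3: S0 reads c1=-2 → after 1×micro: 3; S1 reads c0=3 → after 1×micro: -3; S2 reads c2=0 → after 2×micro: 0 ⇒ (c0=3, c1=-3, c2=0)
macro 4: S0 reads c1=-3 → after 1×micro: 2; S1 reads c0=2 → after 1×micro: -2; S2 reads c2=0 → after 2×micro: 0 ⇒ (c0=2, c1=-2, c2=0)
macro 5: S0 reads c1=-2 → after 1×micro: 3; S1 reads c0=3 → after 1×micro: -3; S2 reads c2=0 → after 2×micro: 0 ⇒ (c0=3, c1=-3, c2=0)
macro 6: S0 reads c1=-3 → after 1×micro: 2; S1 reads c0=2 → after 1×micro: -2; S2 reads c2=0 → after 2×micro: 0 ⇒ (c0=2, c1=-2, c2=0)
macro 7: S0 reads c1=-2 → after 1×micro: 3; S1 reads c0=3 → after 1×micro: -3; S2 reads c2=0 → after 2×micro: 0 ⇒ (c0=3, c1=-3, c2=0)
macro 8: S0 reads c1=-3 → after 1×micro: 2; S1 reads c0=2 → after 1×micro: -2; S2 reads c2=0 → after 2×micro: 0 ⇒ (c0=2, c1=-2, c2=0)
macro 9: S0 reads c1=-2 → after 1×micro: 3; S1 reads c0=3 → after 1×micro: -3; S2 reads c2=0 → after 2×micro: 0 ⇒ (c0=3, c1=-3, c2=0)
macro 10: S0 reads c1=-3 → after 1×micro: 2; S1 reads c0=2 → after 1×micro: -2; S2 reads c2=0 → after 2×micro: 0 ⇒ (c0=2, c1=-2, c2=0)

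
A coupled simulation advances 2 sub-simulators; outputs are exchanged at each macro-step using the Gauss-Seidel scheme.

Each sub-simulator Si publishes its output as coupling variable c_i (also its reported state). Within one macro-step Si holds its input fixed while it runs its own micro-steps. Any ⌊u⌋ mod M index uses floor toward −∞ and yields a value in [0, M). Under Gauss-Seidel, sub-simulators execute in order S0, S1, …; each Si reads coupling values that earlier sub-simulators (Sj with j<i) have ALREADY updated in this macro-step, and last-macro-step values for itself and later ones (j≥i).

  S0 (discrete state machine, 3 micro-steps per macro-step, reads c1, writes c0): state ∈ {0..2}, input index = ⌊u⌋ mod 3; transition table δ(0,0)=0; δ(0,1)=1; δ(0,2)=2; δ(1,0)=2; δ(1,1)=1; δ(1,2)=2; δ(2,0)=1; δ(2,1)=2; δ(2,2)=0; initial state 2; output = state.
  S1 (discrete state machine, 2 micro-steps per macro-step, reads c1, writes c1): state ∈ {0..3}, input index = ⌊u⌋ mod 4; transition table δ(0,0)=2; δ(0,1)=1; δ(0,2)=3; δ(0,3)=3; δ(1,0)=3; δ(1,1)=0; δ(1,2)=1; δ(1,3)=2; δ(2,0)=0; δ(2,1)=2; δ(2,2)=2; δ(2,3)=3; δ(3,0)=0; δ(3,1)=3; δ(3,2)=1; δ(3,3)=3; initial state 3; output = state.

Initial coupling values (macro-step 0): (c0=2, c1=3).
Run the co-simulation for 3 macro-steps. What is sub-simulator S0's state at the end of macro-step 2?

macro 1: S0 reads c1=3 → after 3×micro: 1; S1 reads c1=3 → after 2×micro: 3 ⇒ (c0=1, c1=3)
macro 2: S0 reads c1=3 → after 3×micro: 2; S1 reads c1=3 → after 2×micro: 3 ⇒ (c0=2, c1=3)
macro 3: S0 reads c1=3 → after 3×micro: 1; S1 reads c1=3 → after 2×micro: 3 ⇒ (c0=1, c1=3)

S0 state at macro-step 2 = 2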